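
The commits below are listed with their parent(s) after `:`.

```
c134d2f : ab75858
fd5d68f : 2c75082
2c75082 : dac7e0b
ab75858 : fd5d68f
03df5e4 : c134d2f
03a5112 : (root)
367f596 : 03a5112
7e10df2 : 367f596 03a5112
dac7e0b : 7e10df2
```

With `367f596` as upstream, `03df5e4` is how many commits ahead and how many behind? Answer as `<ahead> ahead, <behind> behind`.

7 ahead, 0 behind

Reachable from 03df5e4: {03a5112, 03df5e4, 2c75082, 367f596, 7e10df2, ab75858, c134d2f, dac7e0b, fd5d68f}.
Reachable from 367f596: {03a5112, 367f596}.
Only in 03df5e4's history (ahead): {03df5e4, 2c75082, 7e10df2, ab75858, c134d2f, dac7e0b, fd5d68f} — 7.
Only in 367f596's history (behind): {} — 0.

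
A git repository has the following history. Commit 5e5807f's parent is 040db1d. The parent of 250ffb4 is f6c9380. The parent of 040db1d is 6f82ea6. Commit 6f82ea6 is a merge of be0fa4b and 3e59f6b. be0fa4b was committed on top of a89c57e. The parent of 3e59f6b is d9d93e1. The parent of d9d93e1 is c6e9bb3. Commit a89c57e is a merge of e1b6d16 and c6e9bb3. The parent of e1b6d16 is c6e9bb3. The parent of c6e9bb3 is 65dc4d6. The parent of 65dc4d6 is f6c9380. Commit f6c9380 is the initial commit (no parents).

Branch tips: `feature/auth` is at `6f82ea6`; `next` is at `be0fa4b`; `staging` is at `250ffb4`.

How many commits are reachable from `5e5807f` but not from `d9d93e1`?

7

Reachable from 5e5807f: {040db1d, 3e59f6b, 5e5807f, 65dc4d6, 6f82ea6, a89c57e, be0fa4b, c6e9bb3, d9d93e1, e1b6d16, f6c9380}.
Reachable from d9d93e1: {65dc4d6, c6e9bb3, d9d93e1, f6c9380}.
In 5e5807f's history but not d9d93e1's: {040db1d, 3e59f6b, 5e5807f, 6f82ea6, a89c57e, be0fa4b, e1b6d16} — 7 commits.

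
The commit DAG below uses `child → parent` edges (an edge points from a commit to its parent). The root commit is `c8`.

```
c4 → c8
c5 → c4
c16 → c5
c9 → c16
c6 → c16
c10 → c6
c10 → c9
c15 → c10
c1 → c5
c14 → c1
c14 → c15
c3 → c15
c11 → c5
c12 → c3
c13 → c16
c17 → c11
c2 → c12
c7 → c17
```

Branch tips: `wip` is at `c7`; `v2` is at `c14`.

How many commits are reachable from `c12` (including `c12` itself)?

Walking parent pointers from c12: reachable set = {c10, c12, c15, c16, c3, c4, c5, c6, c8, c9}.
That is 10 commits.

10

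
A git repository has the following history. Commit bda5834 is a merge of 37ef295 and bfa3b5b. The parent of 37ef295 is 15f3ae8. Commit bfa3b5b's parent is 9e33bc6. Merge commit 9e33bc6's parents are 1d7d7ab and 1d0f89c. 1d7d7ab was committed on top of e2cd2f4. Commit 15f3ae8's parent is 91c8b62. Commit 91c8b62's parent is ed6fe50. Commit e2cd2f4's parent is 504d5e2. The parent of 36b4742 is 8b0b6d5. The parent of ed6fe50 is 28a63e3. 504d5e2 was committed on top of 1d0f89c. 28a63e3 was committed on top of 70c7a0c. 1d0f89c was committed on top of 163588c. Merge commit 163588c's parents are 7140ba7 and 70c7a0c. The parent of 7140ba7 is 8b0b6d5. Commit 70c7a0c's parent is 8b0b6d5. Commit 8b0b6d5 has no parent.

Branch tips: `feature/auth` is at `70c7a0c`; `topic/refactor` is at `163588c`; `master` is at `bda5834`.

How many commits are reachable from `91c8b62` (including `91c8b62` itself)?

Walking parent pointers from 91c8b62: reachable set = {28a63e3, 70c7a0c, 8b0b6d5, 91c8b62, ed6fe50}.
That is 5 commits.

5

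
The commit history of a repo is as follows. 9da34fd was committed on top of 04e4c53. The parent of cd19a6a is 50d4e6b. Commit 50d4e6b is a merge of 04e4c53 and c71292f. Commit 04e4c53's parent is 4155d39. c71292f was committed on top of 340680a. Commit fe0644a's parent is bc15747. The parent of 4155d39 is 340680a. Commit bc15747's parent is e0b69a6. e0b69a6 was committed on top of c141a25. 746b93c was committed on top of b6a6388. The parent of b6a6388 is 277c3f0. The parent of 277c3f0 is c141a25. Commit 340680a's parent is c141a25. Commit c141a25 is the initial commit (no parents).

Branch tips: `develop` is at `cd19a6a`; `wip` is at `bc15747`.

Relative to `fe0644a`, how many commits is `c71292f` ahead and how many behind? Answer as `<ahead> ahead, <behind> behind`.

Reachable from c71292f: {340680a, c141a25, c71292f}.
Reachable from fe0644a: {bc15747, c141a25, e0b69a6, fe0644a}.
Only in c71292f's history (ahead): {340680a, c71292f} — 2.
Only in fe0644a's history (behind): {bc15747, e0b69a6, fe0644a} — 3.

2 ahead, 3 behind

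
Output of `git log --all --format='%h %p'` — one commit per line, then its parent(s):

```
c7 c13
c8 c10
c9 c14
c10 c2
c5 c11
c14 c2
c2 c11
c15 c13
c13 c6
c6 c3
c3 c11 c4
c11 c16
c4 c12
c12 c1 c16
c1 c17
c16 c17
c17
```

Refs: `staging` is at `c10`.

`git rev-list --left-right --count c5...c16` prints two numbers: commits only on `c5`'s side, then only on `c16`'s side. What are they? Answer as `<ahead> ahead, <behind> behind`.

Reachable from c5: {c11, c16, c17, c5}.
Reachable from c16: {c16, c17}.
Only in c5's history (ahead): {c11, c5} — 2.
Only in c16's history (behind): {} — 0.

2 ahead, 0 behind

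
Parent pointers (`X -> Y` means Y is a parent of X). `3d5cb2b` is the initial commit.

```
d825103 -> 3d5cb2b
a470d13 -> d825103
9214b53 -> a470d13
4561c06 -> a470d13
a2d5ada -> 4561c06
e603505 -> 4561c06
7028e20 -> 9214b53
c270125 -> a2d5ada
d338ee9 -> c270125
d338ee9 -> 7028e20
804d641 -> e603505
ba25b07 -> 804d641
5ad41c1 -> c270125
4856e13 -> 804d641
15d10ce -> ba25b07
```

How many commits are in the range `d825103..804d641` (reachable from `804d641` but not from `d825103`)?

Reachable from 804d641: {3d5cb2b, 4561c06, 804d641, a470d13, d825103, e603505}.
Reachable from d825103: {3d5cb2b, d825103}.
In 804d641's history but not d825103's: {4561c06, 804d641, a470d13, e603505} — 4 commits.

4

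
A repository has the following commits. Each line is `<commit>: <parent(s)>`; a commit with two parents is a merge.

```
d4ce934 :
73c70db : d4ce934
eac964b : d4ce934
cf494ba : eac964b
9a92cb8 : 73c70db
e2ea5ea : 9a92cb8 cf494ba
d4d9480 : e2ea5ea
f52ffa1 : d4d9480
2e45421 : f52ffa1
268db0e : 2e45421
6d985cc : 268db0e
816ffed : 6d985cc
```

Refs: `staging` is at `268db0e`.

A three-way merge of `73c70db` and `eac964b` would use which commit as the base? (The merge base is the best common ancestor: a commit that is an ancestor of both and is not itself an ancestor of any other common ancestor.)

d4ce934

Ancestors of 73c70db: {73c70db, d4ce934}.
Ancestors of eac964b: {d4ce934, eac964b}.
Common ancestors: {d4ce934}.
The only common ancestor is d4ce934, so it is the merge base.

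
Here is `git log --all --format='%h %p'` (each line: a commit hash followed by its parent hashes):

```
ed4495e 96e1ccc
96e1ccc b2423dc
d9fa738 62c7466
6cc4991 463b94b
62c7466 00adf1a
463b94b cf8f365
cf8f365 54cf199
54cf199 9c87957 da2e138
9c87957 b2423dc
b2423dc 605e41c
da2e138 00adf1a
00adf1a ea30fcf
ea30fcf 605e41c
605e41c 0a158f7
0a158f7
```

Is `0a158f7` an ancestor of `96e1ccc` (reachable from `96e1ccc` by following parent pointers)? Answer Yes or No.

Ancestors of 96e1ccc (commits reachable by following parents): {0a158f7, 605e41c, 96e1ccc, b2423dc}.
0a158f7 is in that set, so it is an ancestor of 96e1ccc.

Yes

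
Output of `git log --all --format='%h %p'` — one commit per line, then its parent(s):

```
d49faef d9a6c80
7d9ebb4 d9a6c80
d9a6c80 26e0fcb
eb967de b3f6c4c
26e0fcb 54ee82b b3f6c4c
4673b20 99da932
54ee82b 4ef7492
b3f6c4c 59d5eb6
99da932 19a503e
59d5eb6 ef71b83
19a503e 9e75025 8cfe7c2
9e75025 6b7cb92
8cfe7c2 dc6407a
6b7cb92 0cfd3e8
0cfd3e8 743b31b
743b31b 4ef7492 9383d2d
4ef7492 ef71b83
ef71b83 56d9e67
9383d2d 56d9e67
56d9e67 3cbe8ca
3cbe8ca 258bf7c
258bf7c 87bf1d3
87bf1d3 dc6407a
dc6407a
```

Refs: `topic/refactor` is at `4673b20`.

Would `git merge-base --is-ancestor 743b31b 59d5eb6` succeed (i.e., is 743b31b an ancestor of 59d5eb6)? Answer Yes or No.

No

Ancestors of 59d5eb6: {258bf7c, 3cbe8ca, 56d9e67, 59d5eb6, 87bf1d3, dc6407a, ef71b83}.
743b31b is not in that set, so it is not an ancestor of 59d5eb6.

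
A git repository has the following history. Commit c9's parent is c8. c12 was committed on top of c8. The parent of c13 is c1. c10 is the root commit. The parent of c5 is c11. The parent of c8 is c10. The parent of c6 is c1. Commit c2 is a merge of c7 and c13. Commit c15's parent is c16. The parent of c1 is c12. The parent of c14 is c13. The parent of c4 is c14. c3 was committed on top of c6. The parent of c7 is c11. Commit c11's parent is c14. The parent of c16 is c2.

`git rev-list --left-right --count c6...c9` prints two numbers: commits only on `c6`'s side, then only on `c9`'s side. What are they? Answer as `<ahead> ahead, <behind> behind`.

3 ahead, 1 behind

Reachable from c6: {c1, c10, c12, c6, c8}.
Reachable from c9: {c10, c8, c9}.
Only in c6's history (ahead): {c1, c12, c6} — 3.
Only in c9's history (behind): {c9} — 1.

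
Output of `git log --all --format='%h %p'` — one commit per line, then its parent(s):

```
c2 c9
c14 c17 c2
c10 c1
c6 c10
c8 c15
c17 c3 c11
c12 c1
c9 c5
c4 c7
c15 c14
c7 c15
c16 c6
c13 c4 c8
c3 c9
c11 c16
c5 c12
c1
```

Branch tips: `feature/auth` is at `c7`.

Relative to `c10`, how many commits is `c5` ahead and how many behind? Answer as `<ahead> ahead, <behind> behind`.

Reachable from c5: {c1, c12, c5}.
Reachable from c10: {c1, c10}.
Only in c5's history (ahead): {c12, c5} — 2.
Only in c10's history (behind): {c10} — 1.

2 ahead, 1 behind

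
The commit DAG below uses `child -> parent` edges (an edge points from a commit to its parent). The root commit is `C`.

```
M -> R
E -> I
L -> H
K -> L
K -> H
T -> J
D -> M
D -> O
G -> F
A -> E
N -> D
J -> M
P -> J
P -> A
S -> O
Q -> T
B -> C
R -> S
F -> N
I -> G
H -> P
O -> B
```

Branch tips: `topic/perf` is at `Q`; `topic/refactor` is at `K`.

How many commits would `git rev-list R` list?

Walking parent pointers from R: reachable set = {B, C, O, R, S}.
That is 5 commits.

5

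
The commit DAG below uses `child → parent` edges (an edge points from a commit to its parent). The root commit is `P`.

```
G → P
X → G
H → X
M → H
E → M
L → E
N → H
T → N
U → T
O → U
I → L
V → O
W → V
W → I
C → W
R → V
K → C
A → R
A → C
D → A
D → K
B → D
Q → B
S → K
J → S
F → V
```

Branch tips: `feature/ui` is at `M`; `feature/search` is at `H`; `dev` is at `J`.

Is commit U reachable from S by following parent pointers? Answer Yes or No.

Ancestors of S (commits reachable by following parents): {C, E, G, H, I, K, L, M, N, O, P, S, T, U, V, W, X}.
U is in that set, so it is an ancestor of S.

Yes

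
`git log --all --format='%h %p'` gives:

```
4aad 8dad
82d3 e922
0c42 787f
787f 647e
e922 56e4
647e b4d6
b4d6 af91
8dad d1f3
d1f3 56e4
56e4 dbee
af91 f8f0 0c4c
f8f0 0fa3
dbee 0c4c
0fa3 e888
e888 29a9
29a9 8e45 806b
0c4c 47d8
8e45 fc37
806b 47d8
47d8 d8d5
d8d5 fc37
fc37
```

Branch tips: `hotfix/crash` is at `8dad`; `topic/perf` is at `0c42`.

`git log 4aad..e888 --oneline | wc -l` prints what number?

Reachable from e888: {29a9, 47d8, 806b, 8e45, d8d5, e888, fc37}.
Reachable from 4aad: {0c4c, 47d8, 4aad, 56e4, 8dad, d1f3, d8d5, dbee, fc37}.
In e888's history but not 4aad's: {29a9, 806b, 8e45, e888} — 4 commits.

4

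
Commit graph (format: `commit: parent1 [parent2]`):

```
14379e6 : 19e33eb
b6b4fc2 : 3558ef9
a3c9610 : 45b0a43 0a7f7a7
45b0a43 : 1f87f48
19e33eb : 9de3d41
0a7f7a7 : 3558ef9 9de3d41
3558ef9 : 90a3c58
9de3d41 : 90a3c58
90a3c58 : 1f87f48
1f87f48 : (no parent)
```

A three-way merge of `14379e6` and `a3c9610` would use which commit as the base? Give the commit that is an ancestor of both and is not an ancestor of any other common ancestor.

Ancestors of 14379e6: {14379e6, 19e33eb, 1f87f48, 90a3c58, 9de3d41}.
Ancestors of a3c9610: {0a7f7a7, 1f87f48, 3558ef9, 45b0a43, 90a3c58, 9de3d41, a3c9610}.
Common ancestors: {1f87f48, 90a3c58, 9de3d41}.
Among these, 9de3d41 is not an ancestor of any other common ancestor — it is the merge base.

9de3d41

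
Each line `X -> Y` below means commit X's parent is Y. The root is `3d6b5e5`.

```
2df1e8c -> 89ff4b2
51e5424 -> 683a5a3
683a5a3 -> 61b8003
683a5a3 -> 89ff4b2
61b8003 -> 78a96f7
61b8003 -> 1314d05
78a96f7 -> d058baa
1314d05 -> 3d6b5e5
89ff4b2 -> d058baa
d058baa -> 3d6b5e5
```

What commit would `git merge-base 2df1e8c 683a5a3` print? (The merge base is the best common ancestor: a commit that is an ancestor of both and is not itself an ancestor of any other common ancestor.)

Ancestors of 2df1e8c: {2df1e8c, 3d6b5e5, 89ff4b2, d058baa}.
Ancestors of 683a5a3: {1314d05, 3d6b5e5, 61b8003, 683a5a3, 78a96f7, 89ff4b2, d058baa}.
Common ancestors: {3d6b5e5, 89ff4b2, d058baa}.
Among these, 89ff4b2 is not an ancestor of any other common ancestor — it is the merge base.

89ff4b2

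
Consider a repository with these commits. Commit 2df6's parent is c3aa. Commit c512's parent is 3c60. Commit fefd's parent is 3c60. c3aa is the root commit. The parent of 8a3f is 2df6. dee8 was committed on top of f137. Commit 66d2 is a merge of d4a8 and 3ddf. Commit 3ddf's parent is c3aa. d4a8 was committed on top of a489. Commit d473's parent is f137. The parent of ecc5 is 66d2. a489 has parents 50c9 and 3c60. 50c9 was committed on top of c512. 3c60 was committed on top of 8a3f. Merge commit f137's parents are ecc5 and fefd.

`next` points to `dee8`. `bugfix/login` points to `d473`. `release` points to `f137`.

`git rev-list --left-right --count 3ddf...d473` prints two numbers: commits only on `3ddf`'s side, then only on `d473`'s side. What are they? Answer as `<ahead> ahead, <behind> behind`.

0 ahead, 12 behind

Reachable from 3ddf: {3ddf, c3aa}.
Reachable from d473: {2df6, 3c60, 3ddf, 50c9, 66d2, 8a3f, a489, c3aa, c512, d473, d4a8, ecc5, f137, fefd}.
Only in 3ddf's history (ahead): {} — 0.
Only in d473's history (behind): {2df6, 3c60, 50c9, 66d2, 8a3f, a489, c512, d473, d4a8, ecc5, f137, fefd} — 12.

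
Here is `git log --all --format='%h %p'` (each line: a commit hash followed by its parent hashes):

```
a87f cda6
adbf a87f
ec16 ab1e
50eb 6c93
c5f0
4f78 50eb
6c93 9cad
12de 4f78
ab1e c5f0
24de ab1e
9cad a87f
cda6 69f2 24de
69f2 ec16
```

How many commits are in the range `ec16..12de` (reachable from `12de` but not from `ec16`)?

Reachable from 12de: {12de, 24de, 4f78, 50eb, 69f2, 6c93, 9cad, a87f, ab1e, c5f0, cda6, ec16}.
Reachable from ec16: {ab1e, c5f0, ec16}.
In 12de's history but not ec16's: {12de, 24de, 4f78, 50eb, 69f2, 6c93, 9cad, a87f, cda6} — 9 commits.

9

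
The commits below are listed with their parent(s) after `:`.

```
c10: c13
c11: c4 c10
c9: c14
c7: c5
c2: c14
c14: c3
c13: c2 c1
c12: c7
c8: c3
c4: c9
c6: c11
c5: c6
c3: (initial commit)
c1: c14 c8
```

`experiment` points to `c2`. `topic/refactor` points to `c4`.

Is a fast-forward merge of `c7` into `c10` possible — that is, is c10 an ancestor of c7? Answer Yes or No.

A fast-forward from c10 to c7 is possible iff c10 is an ancestor of c7.
Ancestors of c7: {c1, c10, c11, c13, c14, c2, c3, c4, c5, c6, c7, c8, c9}.
c10 is among them, so fast-forward is possible.

Yes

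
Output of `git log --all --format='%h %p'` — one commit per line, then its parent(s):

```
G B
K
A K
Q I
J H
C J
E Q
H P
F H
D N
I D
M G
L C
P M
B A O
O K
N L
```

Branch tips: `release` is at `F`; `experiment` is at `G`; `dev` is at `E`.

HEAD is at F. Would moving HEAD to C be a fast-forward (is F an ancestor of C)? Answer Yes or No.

A fast-forward from F to C is possible iff F is an ancestor of C.
Ancestors of C: {A, B, C, G, H, J, K, M, O, P}.
F is not among them, so fast-forward is not possible.

No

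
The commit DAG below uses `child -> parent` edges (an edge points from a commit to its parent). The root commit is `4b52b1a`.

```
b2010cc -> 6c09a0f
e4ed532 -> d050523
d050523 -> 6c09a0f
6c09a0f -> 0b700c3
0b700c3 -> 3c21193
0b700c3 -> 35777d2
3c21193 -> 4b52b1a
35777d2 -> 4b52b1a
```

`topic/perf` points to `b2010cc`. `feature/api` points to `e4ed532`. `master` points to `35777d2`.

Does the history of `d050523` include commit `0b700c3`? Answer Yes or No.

Yes

Ancestors of d050523 (commits reachable by following parents): {0b700c3, 35777d2, 3c21193, 4b52b1a, 6c09a0f, d050523}.
0b700c3 is in that set, so it is an ancestor of d050523.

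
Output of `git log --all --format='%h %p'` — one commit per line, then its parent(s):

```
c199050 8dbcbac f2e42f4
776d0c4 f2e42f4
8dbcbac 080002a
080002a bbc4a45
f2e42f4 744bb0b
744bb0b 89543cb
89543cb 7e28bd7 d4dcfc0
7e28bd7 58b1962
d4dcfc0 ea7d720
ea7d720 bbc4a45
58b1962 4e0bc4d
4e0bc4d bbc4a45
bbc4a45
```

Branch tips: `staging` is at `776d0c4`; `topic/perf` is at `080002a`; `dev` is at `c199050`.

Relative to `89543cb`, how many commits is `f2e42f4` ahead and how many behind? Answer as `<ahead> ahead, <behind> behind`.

Reachable from f2e42f4: {4e0bc4d, 58b1962, 744bb0b, 7e28bd7, 89543cb, bbc4a45, d4dcfc0, ea7d720, f2e42f4}.
Reachable from 89543cb: {4e0bc4d, 58b1962, 7e28bd7, 89543cb, bbc4a45, d4dcfc0, ea7d720}.
Only in f2e42f4's history (ahead): {744bb0b, f2e42f4} — 2.
Only in 89543cb's history (behind): {} — 0.

2 ahead, 0 behind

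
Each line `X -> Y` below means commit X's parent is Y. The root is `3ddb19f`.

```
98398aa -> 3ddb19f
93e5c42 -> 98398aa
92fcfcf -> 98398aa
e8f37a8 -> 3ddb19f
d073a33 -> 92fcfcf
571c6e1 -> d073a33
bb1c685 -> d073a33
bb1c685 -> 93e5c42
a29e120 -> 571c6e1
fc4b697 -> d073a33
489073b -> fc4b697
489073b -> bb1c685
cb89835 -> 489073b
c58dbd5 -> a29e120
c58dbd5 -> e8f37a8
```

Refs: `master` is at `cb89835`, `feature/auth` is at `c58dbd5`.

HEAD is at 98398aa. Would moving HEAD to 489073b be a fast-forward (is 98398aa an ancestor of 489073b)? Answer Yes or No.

Yes

A fast-forward from 98398aa to 489073b is possible iff 98398aa is an ancestor of 489073b.
Ancestors of 489073b: {3ddb19f, 489073b, 92fcfcf, 93e5c42, 98398aa, bb1c685, d073a33, fc4b697}.
98398aa is among them, so fast-forward is possible.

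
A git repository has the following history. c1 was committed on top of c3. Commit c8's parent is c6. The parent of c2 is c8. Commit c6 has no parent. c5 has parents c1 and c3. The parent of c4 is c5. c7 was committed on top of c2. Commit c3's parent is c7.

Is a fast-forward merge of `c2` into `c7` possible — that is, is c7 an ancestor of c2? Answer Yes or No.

A fast-forward from c7 to c2 is possible iff c7 is an ancestor of c2.
Ancestors of c2: {c2, c6, c8}.
c7 is not among them, so fast-forward is not possible.

No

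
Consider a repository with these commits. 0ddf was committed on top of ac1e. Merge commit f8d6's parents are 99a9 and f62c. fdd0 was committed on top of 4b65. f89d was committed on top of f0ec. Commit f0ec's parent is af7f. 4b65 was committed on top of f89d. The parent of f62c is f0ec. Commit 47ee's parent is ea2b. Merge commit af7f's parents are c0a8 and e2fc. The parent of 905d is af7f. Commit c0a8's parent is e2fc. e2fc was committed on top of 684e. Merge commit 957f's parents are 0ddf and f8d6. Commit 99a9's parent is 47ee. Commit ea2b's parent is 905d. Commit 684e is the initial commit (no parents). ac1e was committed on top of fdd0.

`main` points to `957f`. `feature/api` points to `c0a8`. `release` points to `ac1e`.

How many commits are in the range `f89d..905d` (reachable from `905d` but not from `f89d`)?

Reachable from 905d: {684e, 905d, af7f, c0a8, e2fc}.
Reachable from f89d: {684e, af7f, c0a8, e2fc, f0ec, f89d}.
In 905d's history but not f89d's: {905d} — 1 commit.

1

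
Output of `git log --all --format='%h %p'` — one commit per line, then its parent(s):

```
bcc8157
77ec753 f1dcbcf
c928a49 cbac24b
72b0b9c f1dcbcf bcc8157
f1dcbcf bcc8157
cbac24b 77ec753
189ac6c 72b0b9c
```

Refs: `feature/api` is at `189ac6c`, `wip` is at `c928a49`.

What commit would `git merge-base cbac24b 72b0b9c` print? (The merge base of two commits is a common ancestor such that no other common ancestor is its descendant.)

Ancestors of cbac24b: {77ec753, bcc8157, cbac24b, f1dcbcf}.
Ancestors of 72b0b9c: {72b0b9c, bcc8157, f1dcbcf}.
Common ancestors: {bcc8157, f1dcbcf}.
Among these, f1dcbcf is not an ancestor of any other common ancestor — it is the merge base.

f1dcbcf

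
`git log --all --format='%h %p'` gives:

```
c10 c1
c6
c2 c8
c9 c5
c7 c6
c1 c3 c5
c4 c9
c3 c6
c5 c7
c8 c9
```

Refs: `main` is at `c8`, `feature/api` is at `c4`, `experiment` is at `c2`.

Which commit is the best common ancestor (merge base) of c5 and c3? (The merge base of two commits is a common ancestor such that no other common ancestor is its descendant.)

c6

Ancestors of c5: {c5, c6, c7}.
Ancestors of c3: {c3, c6}.
Common ancestors: {c6}.
The only common ancestor is c6, so it is the merge base.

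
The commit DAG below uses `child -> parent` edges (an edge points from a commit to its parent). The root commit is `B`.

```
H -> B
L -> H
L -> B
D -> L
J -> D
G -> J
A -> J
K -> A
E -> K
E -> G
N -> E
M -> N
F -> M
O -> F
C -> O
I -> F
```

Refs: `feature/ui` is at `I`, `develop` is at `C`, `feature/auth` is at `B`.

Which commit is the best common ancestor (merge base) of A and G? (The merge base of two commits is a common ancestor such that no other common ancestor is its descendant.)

Ancestors of A: {A, B, D, H, J, L}.
Ancestors of G: {B, D, G, H, J, L}.
Common ancestors: {B, D, H, J, L}.
Among these, J is not an ancestor of any other common ancestor — it is the merge base.

J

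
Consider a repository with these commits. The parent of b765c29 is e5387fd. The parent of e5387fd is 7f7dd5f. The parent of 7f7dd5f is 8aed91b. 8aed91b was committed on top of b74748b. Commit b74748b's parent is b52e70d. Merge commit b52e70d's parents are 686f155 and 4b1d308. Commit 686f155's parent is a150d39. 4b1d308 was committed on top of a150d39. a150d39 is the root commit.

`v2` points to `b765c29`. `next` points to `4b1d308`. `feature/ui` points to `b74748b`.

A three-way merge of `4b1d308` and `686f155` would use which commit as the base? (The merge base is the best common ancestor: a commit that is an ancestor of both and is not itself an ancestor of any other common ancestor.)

Ancestors of 4b1d308: {4b1d308, a150d39}.
Ancestors of 686f155: {686f155, a150d39}.
Common ancestors: {a150d39}.
The only common ancestor is a150d39, so it is the merge base.

a150d39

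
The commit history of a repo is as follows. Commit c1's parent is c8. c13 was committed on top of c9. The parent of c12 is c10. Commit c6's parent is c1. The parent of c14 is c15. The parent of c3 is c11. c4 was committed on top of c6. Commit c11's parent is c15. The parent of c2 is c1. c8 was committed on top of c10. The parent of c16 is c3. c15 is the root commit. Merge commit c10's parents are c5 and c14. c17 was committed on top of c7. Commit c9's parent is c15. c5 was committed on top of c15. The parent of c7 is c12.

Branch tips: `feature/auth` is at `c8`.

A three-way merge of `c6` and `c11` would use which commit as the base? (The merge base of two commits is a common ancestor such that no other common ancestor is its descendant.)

Ancestors of c6: {c1, c10, c14, c15, c5, c6, c8}.
Ancestors of c11: {c11, c15}.
Common ancestors: {c15}.
The only common ancestor is c15, so it is the merge base.

c15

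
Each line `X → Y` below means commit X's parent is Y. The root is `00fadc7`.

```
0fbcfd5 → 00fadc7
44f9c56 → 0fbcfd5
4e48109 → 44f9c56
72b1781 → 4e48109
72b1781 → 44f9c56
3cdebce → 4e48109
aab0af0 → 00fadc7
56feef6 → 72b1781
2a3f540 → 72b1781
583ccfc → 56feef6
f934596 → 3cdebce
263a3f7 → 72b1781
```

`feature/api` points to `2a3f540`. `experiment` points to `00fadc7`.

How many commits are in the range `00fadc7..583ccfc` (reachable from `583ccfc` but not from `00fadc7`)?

6

Reachable from 583ccfc: {00fadc7, 0fbcfd5, 44f9c56, 4e48109, 56feef6, 583ccfc, 72b1781}.
Reachable from 00fadc7: {00fadc7}.
In 583ccfc's history but not 00fadc7's: {0fbcfd5, 44f9c56, 4e48109, 56feef6, 583ccfc, 72b1781} — 6 commits.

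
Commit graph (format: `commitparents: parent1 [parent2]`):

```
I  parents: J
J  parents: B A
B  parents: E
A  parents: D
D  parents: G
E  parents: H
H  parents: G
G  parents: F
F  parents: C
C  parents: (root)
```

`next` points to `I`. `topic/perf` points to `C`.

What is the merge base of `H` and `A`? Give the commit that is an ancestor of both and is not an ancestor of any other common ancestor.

G

Ancestors of H: {C, F, G, H}.
Ancestors of A: {A, C, D, F, G}.
Common ancestors: {C, F, G}.
Among these, G is not an ancestor of any other common ancestor — it is the merge base.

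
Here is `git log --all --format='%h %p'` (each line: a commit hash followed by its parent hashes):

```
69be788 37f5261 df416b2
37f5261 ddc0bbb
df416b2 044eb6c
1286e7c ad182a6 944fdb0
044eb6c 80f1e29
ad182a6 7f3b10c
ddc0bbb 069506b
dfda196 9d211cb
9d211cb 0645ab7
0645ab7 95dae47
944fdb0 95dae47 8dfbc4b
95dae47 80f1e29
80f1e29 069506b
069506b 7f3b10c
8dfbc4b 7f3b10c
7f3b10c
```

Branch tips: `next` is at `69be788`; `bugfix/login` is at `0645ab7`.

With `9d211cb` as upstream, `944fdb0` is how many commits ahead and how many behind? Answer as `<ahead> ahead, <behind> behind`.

2 ahead, 2 behind

Reachable from 944fdb0: {069506b, 7f3b10c, 80f1e29, 8dfbc4b, 944fdb0, 95dae47}.
Reachable from 9d211cb: {0645ab7, 069506b, 7f3b10c, 80f1e29, 95dae47, 9d211cb}.
Only in 944fdb0's history (ahead): {8dfbc4b, 944fdb0} — 2.
Only in 9d211cb's history (behind): {0645ab7, 9d211cb} — 2.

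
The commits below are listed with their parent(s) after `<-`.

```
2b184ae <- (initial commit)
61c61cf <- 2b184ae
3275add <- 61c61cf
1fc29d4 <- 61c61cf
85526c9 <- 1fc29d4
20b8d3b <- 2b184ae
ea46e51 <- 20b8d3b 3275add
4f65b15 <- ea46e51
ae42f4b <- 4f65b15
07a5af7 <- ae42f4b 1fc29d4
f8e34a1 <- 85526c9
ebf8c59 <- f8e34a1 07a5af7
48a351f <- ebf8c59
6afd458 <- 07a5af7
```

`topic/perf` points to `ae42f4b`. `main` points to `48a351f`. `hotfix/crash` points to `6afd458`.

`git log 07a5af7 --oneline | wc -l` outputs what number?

9

Walking parent pointers from 07a5af7: reachable set = {07a5af7, 1fc29d4, 20b8d3b, 2b184ae, 3275add, 4f65b15, 61c61cf, ae42f4b, ea46e51}.
That is 9 commits.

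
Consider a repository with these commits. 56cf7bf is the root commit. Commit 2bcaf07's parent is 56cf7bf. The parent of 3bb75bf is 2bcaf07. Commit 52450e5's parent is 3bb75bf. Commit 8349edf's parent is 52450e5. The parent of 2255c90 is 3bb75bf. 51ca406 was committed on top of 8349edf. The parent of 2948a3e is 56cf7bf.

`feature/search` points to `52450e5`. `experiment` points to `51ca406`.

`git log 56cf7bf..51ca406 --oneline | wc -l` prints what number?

5

Reachable from 51ca406: {2bcaf07, 3bb75bf, 51ca406, 52450e5, 56cf7bf, 8349edf}.
Reachable from 56cf7bf: {56cf7bf}.
In 51ca406's history but not 56cf7bf's: {2bcaf07, 3bb75bf, 51ca406, 52450e5, 8349edf} — 5 commits.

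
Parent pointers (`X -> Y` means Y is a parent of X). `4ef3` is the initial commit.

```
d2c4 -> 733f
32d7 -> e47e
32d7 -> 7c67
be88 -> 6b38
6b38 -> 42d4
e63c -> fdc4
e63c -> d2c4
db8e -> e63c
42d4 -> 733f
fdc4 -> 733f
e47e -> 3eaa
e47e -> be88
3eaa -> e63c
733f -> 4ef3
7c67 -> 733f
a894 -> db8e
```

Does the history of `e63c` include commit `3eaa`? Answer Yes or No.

No

Ancestors of e63c: {4ef3, 733f, d2c4, e63c, fdc4}.
3eaa is not in that set, so it is not an ancestor of e63c.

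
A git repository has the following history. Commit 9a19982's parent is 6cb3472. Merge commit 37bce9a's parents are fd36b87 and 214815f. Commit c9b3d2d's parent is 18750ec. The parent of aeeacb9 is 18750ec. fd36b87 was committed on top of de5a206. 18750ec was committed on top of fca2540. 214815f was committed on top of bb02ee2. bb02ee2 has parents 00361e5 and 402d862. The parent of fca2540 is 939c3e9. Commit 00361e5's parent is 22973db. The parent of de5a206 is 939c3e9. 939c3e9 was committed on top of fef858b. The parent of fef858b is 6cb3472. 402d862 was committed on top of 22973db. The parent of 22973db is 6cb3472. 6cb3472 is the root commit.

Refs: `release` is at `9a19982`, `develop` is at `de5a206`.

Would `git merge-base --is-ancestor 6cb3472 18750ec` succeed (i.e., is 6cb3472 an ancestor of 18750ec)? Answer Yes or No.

Ancestors of 18750ec (commits reachable by following parents): {18750ec, 6cb3472, 939c3e9, fca2540, fef858b}.
6cb3472 is in that set, so it is an ancestor of 18750ec.

Yes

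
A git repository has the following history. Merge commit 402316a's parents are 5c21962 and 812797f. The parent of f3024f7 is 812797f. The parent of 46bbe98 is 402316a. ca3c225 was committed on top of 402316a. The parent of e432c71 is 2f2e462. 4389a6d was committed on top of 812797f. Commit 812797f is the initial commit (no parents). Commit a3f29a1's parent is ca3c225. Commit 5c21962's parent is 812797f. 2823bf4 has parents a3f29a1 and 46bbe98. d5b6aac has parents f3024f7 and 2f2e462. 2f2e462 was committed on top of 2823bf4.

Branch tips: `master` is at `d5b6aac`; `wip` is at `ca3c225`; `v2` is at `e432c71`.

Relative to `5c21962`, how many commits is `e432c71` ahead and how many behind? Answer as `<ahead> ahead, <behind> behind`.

Reachable from e432c71: {2823bf4, 2f2e462, 402316a, 46bbe98, 5c21962, 812797f, a3f29a1, ca3c225, e432c71}.
Reachable from 5c21962: {5c21962, 812797f}.
Only in e432c71's history (ahead): {2823bf4, 2f2e462, 402316a, 46bbe98, a3f29a1, ca3c225, e432c71} — 7.
Only in 5c21962's history (behind): {} — 0.

7 ahead, 0 behind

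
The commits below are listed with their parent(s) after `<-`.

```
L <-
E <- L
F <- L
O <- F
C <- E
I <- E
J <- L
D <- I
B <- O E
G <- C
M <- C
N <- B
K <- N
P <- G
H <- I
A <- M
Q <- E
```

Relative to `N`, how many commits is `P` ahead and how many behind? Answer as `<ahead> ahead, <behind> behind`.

3 ahead, 4 behind

Reachable from P: {C, E, G, L, P}.
Reachable from N: {B, E, F, L, N, O}.
Only in P's history (ahead): {C, G, P} — 3.
Only in N's history (behind): {B, F, N, O} — 4.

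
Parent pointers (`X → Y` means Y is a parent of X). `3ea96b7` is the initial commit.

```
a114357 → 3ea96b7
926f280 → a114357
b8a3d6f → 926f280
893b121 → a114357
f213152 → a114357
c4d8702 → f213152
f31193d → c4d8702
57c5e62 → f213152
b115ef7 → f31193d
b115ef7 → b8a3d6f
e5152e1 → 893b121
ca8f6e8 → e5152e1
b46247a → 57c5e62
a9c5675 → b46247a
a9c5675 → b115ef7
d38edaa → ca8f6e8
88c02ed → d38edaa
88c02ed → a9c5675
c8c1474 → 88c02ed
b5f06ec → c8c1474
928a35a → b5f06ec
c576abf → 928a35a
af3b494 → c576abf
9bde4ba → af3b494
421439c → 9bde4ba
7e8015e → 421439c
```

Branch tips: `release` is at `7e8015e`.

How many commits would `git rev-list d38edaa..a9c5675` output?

Reachable from a9c5675: {3ea96b7, 57c5e62, 926f280, a114357, a9c5675, b115ef7, b46247a, b8a3d6f, c4d8702, f213152, f31193d}.
Reachable from d38edaa: {3ea96b7, 893b121, a114357, ca8f6e8, d38edaa, e5152e1}.
In a9c5675's history but not d38edaa's: {57c5e62, 926f280, a9c5675, b115ef7, b46247a, b8a3d6f, c4d8702, f213152, f31193d} — 9 commits.

9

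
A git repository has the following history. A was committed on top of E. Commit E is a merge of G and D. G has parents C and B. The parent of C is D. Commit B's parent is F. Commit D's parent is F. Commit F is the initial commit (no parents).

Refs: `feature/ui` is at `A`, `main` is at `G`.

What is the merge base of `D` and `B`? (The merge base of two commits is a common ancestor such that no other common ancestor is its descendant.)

F

Ancestors of D: {D, F}.
Ancestors of B: {B, F}.
Common ancestors: {F}.
The only common ancestor is F, so it is the merge base.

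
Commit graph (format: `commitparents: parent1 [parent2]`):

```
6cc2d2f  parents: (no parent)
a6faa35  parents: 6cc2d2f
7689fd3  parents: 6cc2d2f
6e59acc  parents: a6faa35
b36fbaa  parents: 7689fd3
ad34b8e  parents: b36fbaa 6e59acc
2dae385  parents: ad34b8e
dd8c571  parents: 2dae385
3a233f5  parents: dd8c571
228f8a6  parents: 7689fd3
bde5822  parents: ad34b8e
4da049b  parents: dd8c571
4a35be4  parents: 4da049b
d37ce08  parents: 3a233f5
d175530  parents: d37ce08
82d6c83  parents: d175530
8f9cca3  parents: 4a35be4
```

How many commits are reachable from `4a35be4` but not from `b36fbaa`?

Reachable from 4a35be4: {2dae385, 4a35be4, 4da049b, 6cc2d2f, 6e59acc, 7689fd3, a6faa35, ad34b8e, b36fbaa, dd8c571}.
Reachable from b36fbaa: {6cc2d2f, 7689fd3, b36fbaa}.
In 4a35be4's history but not b36fbaa's: {2dae385, 4a35be4, 4da049b, 6e59acc, a6faa35, ad34b8e, dd8c571} — 7 commits.

7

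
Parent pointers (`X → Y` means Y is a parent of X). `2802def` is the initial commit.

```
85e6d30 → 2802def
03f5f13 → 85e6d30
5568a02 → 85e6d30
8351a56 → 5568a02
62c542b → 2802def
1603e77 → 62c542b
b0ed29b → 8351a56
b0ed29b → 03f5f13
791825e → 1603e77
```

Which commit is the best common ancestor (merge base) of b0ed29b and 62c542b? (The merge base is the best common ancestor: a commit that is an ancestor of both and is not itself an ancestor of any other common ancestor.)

2802def

Ancestors of b0ed29b: {03f5f13, 2802def, 5568a02, 8351a56, 85e6d30, b0ed29b}.
Ancestors of 62c542b: {2802def, 62c542b}.
Common ancestors: {2802def}.
The only common ancestor is 2802def, so it is the merge base.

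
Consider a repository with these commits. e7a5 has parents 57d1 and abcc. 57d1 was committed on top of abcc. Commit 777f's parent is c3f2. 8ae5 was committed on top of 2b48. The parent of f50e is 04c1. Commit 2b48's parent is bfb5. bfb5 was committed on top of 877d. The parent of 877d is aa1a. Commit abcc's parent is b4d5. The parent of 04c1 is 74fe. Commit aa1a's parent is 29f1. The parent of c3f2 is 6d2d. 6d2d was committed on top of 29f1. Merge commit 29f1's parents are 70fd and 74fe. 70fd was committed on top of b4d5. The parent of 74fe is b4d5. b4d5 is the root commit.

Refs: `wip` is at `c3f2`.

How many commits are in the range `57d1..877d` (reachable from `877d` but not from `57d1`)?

Reachable from 877d: {29f1, 70fd, 74fe, 877d, aa1a, b4d5}.
Reachable from 57d1: {57d1, abcc, b4d5}.
In 877d's history but not 57d1's: {29f1, 70fd, 74fe, 877d, aa1a} — 5 commits.

5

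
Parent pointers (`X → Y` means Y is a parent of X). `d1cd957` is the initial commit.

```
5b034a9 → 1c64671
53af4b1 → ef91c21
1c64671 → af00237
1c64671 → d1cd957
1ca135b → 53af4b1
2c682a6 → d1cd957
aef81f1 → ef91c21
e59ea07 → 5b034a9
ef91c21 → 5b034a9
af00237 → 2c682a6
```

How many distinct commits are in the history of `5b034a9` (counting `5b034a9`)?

5

Walking parent pointers from 5b034a9: reachable set = {1c64671, 2c682a6, 5b034a9, af00237, d1cd957}.
That is 5 commits.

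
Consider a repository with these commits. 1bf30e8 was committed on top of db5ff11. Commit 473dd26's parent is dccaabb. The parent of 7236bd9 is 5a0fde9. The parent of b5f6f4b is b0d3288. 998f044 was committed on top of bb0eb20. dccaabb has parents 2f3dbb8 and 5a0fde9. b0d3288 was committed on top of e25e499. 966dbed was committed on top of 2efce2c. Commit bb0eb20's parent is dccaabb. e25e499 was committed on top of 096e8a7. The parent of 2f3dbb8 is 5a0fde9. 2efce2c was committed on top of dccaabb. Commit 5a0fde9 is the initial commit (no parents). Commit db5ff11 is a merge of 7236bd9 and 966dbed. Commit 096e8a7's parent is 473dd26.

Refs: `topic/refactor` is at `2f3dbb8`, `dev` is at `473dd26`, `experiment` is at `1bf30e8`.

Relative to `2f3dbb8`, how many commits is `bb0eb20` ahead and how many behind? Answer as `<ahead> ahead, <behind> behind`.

Reachable from bb0eb20: {2f3dbb8, 5a0fde9, bb0eb20, dccaabb}.
Reachable from 2f3dbb8: {2f3dbb8, 5a0fde9}.
Only in bb0eb20's history (ahead): {bb0eb20, dccaabb} — 2.
Only in 2f3dbb8's history (behind): {} — 0.

2 ahead, 0 behind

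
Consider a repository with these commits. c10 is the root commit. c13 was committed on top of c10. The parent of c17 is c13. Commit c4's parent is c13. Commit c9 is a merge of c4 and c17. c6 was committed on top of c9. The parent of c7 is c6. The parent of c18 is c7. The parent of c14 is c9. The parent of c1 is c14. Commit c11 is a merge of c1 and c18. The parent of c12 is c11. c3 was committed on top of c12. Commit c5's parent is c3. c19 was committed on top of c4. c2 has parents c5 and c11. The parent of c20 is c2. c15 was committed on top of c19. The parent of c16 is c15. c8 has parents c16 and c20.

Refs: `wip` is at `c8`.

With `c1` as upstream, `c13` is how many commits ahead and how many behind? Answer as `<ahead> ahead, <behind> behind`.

0 ahead, 5 behind

Reachable from c13: {c10, c13}.
Reachable from c1: {c1, c10, c13, c14, c17, c4, c9}.
Only in c13's history (ahead): {} — 0.
Only in c1's history (behind): {c1, c14, c17, c4, c9} — 5.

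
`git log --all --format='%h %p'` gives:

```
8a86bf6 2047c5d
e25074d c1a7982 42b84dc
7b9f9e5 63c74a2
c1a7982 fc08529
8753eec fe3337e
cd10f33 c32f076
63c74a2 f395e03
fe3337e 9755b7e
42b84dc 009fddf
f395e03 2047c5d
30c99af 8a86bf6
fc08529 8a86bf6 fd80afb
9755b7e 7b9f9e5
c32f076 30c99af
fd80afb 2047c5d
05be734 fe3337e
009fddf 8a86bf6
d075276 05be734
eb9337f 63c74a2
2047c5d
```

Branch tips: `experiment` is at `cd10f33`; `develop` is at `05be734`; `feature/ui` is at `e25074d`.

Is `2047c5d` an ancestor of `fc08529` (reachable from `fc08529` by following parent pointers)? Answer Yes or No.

Ancestors of fc08529 (commits reachable by following parents): {2047c5d, 8a86bf6, fc08529, fd80afb}.
2047c5d is in that set, so it is an ancestor of fc08529.

Yes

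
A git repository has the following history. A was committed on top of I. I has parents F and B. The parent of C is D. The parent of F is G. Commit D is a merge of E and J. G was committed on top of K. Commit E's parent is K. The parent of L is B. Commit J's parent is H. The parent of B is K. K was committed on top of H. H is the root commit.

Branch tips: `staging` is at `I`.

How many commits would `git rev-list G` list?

Walking parent pointers from G: reachable set = {G, H, K}.
That is 3 commits.

3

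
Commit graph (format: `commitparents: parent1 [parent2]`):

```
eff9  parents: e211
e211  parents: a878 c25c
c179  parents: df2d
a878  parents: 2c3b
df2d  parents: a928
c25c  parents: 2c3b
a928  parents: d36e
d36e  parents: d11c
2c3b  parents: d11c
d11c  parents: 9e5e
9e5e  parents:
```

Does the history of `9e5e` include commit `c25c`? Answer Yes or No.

Ancestors of 9e5e: {9e5e}.
c25c is not in that set, so it is not an ancestor of 9e5e.

No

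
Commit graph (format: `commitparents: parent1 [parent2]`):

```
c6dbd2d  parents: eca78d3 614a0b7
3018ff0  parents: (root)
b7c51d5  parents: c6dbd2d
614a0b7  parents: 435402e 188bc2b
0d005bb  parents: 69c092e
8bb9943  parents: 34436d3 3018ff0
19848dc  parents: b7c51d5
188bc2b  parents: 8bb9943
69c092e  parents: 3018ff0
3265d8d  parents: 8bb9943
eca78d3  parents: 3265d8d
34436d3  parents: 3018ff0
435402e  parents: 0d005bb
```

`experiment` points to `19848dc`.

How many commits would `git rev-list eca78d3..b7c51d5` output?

Reachable from b7c51d5: {0d005bb, 188bc2b, 3018ff0, 3265d8d, 34436d3, 435402e, 614a0b7, 69c092e, 8bb9943, b7c51d5, c6dbd2d, eca78d3}.
Reachable from eca78d3: {3018ff0, 3265d8d, 34436d3, 8bb9943, eca78d3}.
In b7c51d5's history but not eca78d3's: {0d005bb, 188bc2b, 435402e, 614a0b7, 69c092e, b7c51d5, c6dbd2d} — 7 commits.

7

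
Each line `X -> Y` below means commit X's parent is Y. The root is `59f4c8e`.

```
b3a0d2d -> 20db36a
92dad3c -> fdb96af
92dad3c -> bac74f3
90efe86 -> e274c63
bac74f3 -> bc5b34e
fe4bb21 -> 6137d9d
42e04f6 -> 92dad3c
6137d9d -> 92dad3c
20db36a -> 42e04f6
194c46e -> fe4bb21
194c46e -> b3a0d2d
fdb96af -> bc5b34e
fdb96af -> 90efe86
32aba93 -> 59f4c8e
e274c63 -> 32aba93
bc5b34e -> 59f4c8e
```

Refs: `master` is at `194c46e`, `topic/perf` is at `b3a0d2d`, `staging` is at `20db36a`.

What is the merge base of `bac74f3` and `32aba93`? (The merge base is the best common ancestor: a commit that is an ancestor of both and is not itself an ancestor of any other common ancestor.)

Ancestors of bac74f3: {59f4c8e, bac74f3, bc5b34e}.
Ancestors of 32aba93: {32aba93, 59f4c8e}.
Common ancestors: {59f4c8e}.
The only common ancestor is 59f4c8e, so it is the merge base.

59f4c8e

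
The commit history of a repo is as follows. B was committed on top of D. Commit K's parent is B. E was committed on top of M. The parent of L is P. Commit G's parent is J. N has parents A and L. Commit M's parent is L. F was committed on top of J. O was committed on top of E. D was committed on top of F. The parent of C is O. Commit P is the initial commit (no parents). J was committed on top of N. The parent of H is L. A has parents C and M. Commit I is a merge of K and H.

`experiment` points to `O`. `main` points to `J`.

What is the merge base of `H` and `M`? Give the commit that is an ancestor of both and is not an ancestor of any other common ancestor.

Ancestors of H: {H, L, P}.
Ancestors of M: {L, M, P}.
Common ancestors: {L, P}.
Among these, L is not an ancestor of any other common ancestor — it is the merge base.

L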